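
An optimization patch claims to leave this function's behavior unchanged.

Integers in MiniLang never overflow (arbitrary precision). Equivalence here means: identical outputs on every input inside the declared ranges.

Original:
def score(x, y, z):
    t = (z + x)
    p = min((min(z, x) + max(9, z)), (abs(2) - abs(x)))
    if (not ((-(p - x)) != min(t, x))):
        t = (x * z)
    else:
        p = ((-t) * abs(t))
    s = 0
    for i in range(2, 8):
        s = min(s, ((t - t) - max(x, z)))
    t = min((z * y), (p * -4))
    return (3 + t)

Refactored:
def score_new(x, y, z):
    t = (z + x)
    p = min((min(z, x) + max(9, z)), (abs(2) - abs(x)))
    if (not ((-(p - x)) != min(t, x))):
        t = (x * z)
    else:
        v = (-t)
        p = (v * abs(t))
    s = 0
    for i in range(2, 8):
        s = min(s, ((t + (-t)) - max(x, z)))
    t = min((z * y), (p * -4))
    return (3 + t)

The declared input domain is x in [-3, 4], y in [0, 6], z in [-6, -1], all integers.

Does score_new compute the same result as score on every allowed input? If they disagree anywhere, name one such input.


Comparing the listings, the differences include: local variable names differ, and statement counts differ, and arithmetic usage differs.
Tracing x=0, y=6, z=-2: score: t = -2; p = 2; (not ((-(p - x)) != min(t, x))) -> true; t = 0; s = 0; [i=2]; s = 0; [i=3]; s = 0; [i=4]; s = 0; [i=5]; s = 0; [i=6]; s = 0; [i=7]; s = 0; t = -12; return -9 | score_new: t = -2; p = 2; (not ((-(p - x)) != min(t, x))) -> true; t = 0; s = 0; [i=2]; s = 0; [i=3]; s = 0; [i=4]; s = 0; [i=5]; s = 0; [i=6]; s = 0; [i=7]; s = 0; t = -12; return -9 — matching result -9.
An exhaustive pass over the 336 declared inputs shows identical outputs.
verdict: equivalent


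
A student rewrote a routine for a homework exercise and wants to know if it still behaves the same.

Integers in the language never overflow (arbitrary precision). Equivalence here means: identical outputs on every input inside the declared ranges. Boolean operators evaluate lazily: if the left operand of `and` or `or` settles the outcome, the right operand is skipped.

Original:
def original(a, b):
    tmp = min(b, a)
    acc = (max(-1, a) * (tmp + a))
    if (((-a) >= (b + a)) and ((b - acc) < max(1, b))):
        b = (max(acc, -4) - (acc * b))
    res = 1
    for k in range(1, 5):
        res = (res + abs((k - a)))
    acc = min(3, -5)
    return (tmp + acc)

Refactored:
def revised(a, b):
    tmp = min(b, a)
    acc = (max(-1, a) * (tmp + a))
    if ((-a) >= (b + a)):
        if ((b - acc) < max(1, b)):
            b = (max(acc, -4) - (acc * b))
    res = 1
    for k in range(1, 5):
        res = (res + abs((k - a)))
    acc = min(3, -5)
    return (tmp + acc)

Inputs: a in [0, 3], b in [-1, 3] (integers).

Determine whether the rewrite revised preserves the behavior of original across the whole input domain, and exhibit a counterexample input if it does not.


The two versions differ — the changes include boolean connective usage differs; branching structure differs; statement counts differ.
Tracing a=3, b=2: original: tmp=2, then acc=15, then (((-a) >= (b + a)) and ((b - acc) < max(1, b))) is false, then res=1, then (k=1), then res=3, then (k=2), then res=4, then (k=3), then res=4, then (k=4), then res=5, then acc=-5, then returns -3 | revised: tmp=2, then acc=15, then ((-a) >= (b + a)) is false, then res=1, then (k=1), then res=3, then (k=2), then res=4, then (k=3), then res=4, then (k=4), then res=5, then acc=-5, then returns -3 — matching result -3.
Sweeping the whole domain (20 inputs) finds no disagreement.
verdict: equivalent


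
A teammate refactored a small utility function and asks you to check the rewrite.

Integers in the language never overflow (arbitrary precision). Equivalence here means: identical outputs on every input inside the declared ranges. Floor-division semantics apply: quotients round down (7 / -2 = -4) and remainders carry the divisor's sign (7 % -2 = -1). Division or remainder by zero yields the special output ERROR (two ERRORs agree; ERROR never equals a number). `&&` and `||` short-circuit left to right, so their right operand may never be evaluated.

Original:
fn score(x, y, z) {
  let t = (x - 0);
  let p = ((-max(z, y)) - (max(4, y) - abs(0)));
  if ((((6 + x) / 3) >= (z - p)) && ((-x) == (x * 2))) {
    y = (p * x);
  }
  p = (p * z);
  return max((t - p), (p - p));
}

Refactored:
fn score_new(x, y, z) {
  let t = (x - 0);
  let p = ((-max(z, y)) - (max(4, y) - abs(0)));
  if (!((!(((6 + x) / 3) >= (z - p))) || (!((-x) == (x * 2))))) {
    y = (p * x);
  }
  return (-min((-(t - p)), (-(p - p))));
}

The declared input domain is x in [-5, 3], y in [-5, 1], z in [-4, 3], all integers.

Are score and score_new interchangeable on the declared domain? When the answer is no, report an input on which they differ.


Consider the input x=-5, y=-5, z=2.
score: t := -5 | p := -6 | ((((6 + x) / 3) >= (z - p)) && ((-x) == (x * 2))): false | p := -12 | result 7
score_new: t := -5 | p := -6 | (!((!(((6 + x) / 3) >= (z - p))) || (!((-x) == (x * 2))))): false | result 1
7 != 1, so the rewrite changes behavior.
verdict: not equivalent; witness: x=-5, y=-5, z=2


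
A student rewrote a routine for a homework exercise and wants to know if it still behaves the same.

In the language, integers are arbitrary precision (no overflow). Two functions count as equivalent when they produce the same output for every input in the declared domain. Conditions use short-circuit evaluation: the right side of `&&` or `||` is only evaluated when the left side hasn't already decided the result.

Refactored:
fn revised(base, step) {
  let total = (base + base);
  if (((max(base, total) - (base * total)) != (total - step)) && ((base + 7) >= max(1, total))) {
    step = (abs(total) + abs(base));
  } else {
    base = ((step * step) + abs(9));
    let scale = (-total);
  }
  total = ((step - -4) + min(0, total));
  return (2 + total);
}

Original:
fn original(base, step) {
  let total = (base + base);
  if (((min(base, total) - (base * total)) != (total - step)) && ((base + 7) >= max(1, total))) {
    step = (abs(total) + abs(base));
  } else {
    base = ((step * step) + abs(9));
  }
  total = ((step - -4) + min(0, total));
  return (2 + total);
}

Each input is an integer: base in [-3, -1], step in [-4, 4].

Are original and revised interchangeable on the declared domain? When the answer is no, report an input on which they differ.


Evaluate both at base=-1, step=1.
original: total=-2, then (((min(base, total) - (base * total)) != (total - step)) && ((base + 7) >= max(1, total))) is true, then step=3, then total=5, then returns 7
revised: total=-2, then (((max(base, total) - (base * total)) != (total - step)) && ((base + 7) >= max(1, total))) is false, then base=10, then scale=2, then total=3, then returns 5
7 vs 5 — the two versions disagree here.
verdict: not equivalent; witness: base=-1, step=1


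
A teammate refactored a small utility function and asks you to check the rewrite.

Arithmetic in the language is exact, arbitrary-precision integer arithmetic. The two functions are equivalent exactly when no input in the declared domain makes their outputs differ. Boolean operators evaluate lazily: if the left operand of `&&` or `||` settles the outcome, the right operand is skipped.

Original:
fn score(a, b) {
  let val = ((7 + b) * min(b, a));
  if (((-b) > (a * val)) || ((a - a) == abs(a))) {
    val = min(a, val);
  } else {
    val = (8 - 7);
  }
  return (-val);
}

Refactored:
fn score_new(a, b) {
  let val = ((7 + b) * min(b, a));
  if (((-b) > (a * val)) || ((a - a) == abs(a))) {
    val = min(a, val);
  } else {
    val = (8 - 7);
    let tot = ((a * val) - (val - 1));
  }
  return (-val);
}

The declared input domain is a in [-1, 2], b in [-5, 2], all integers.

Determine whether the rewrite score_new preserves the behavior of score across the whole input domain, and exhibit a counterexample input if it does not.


Behavior is preserved: although arithmetic usage differs; also statement counts differ; also local variable names differ; also constant usage differs, the outputs never diverge.
Spot check at a=2, b=-4 — score: val becomes -12; next (((-b) > (a * val)) || ((a - a) == abs(a))) evaluates to true; next val becomes -12; next final value 12. score_new: val becomes -12; next (((-b) > (a * val)) || ((a - a) == abs(a))) evaluates to true; next val becomes -12; next final value 12. Both give 12.
Every one of the 32 inputs gives matching results.
verdict: equivalent


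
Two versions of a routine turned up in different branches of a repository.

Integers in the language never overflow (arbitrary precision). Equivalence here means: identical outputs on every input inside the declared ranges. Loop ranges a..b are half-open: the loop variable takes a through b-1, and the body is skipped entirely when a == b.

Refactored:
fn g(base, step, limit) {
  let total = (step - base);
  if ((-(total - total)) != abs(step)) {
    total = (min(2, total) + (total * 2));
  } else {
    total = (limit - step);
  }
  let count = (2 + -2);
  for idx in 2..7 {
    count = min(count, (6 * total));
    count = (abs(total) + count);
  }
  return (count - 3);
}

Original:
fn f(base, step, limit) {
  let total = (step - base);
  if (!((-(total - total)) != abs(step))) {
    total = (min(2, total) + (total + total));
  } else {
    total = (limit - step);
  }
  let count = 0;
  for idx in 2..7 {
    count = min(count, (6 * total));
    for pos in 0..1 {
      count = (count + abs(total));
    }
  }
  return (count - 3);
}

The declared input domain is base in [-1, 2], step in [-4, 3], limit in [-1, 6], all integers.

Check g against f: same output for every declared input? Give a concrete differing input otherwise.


Try base=-1, step=-4, limit=-1.
f: total becomes -3; next (!((-(total - total)) != abs(step))) evaluates to false; next total becomes 3; next count becomes 0; next at idx=2:; next count becomes 0; next at pos=0:; next count becomes 3; next at idx=3:; next count becomes 3; next at pos=0:; next count becomes 6; next at idx=4:; next count becomes 6; next at pos=0:; next count becomes 9; next at idx=5:; next count becomes 9; next at pos=0:; next count becomes 12; next at idx=6:; next count becomes 12; next at pos=0:; next count becomes 15; next final value 12
g: total becomes -3; next ((-(total - total)) != abs(step)) evaluates to true; next total becomes -9; next count becomes 0; next at idx=2:; next count becomes -54; next count becomes -45; next at idx=3:; next count becomes -54; next count becomes -45; next at idx=4:; next count becomes -54; next count becomes -45; next at idx=5:; next count becomes -54; next count becomes -45; next at idx=6:; next count becomes -54; next count becomes -45; next final value -48
12 and -48 differ, so these are not the same function on this domain.
verdict: not equivalent; witness: base=-1, step=-4, limit=-1


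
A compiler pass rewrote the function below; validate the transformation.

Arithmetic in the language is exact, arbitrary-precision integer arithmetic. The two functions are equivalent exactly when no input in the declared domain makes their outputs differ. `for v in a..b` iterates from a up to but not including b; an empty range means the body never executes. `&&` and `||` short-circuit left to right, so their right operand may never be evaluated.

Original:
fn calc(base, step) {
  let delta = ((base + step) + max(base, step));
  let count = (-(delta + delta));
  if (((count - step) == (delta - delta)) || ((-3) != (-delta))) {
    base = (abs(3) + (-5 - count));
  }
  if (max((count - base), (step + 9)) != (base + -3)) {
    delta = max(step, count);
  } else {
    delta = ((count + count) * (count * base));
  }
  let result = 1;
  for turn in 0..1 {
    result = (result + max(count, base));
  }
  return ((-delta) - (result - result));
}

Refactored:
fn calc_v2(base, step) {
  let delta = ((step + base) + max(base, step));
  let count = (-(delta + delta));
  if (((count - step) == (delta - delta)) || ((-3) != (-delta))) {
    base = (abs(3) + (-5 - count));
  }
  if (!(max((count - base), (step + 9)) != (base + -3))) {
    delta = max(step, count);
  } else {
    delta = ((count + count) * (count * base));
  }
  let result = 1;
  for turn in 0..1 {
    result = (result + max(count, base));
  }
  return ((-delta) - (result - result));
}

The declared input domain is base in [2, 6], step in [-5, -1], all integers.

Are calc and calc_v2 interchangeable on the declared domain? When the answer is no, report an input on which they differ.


Run the pair on base=2, step=-5.
calc: delta becomes -1; next count becomes 2; next (((count - step) == (delta - delta)) || ((-3) != (-delta))) evaluates to true; next base becomes -4; next (max((count - base), (step + 9)) != (base + -3)) evaluates to true; next delta becomes 2; next result becomes 1; next at turn=0:; next result becomes 3; next final value -2
calc_v2: delta becomes -1; next count becomes 2; next (((count - step) == (delta - delta)) || ((-3) != (-delta))) evaluates to true; next base becomes -4; next (!(max((count - base), (step + 9)) != (base + -3))) evaluates to false; next delta becomes -32; next result becomes 1; next at turn=0:; next result becomes 3; next final value 32
-2 against 32: the behavior changed.
verdict: not equivalent; witness: base=2, step=-5


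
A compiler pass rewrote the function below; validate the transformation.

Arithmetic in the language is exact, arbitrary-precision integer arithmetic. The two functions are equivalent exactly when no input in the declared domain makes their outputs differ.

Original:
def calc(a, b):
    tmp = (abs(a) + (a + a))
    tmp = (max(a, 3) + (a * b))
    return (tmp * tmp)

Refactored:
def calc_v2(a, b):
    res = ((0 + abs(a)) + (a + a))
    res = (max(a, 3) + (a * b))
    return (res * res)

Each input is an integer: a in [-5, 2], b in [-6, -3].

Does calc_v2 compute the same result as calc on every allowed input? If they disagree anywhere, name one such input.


The two are interchangeable: constant usage differs; arithmetic usage differs; local variable names differ, and every declared input agrees.
Tracing a=-4, b=-5: calc: tmp = -4; tmp = 23; return 529 | calc_v2: res = -4; res = 23; return 529 — matching result 529.
Across all 32 domain points the two functions coincide.
verdict: equivalent


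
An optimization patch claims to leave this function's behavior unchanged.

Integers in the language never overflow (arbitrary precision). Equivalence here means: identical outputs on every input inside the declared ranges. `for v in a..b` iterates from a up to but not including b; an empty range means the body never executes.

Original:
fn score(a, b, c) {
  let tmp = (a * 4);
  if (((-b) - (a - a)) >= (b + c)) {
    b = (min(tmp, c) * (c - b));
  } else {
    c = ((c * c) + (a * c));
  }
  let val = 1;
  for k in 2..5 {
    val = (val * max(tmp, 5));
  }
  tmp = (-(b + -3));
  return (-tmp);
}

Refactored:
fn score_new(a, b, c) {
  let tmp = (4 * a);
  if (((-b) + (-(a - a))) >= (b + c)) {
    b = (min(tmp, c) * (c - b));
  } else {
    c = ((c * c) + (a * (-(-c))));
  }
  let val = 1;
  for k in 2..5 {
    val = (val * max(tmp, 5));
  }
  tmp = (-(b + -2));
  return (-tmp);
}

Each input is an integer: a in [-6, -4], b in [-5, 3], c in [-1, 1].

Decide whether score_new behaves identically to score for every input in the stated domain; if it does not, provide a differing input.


On input a=-6, b=-5, c=-1, score returns -99 while score_new returns -98.
verdict: not equivalent; witness: a=-6, b=-5, c=-1


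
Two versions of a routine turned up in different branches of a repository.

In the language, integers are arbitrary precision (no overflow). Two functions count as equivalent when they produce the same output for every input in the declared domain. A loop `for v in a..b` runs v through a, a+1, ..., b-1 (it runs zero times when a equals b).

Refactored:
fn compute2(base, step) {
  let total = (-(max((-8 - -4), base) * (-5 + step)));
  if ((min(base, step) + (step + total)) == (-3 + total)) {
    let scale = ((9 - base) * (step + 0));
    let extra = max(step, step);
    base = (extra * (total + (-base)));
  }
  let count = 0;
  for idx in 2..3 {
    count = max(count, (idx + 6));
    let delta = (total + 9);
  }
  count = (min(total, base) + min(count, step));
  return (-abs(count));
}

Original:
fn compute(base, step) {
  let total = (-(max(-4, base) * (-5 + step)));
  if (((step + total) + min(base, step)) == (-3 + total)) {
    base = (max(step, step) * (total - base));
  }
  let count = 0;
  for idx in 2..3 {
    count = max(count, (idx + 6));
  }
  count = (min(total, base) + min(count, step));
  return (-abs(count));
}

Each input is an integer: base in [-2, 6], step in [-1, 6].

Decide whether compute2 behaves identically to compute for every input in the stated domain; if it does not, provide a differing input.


Although statement counts differ; constant usage differs; arithmetic usage differs; local variable names differ, 72/72 inputs agree.
verdict: equivalent


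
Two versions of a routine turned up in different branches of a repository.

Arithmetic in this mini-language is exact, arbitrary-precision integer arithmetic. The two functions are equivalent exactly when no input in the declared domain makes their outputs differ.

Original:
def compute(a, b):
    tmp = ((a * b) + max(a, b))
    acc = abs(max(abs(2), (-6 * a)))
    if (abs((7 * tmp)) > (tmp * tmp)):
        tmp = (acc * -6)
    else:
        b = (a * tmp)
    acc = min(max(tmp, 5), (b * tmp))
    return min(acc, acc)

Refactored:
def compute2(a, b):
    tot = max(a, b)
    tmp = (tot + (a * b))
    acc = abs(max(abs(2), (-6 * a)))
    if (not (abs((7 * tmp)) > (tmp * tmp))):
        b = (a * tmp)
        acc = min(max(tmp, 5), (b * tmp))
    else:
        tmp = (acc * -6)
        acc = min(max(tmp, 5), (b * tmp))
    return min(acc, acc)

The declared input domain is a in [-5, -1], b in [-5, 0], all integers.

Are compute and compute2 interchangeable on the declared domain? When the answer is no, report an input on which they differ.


Comparing the listings, the differences include: statement counts differ, plus min/max/abs usage differs, plus arithmetic usage differs, plus local variable names differ, plus boolean connective usage differs, plus constant usage differs.
One worked example (a=-1, b=-4) — compute: tmp = 3; acc = 6; (abs((7 * tmp)) > (tmp * tmp)) -> true; tmp = -36; acc = 5; return 5; compute2: tot = -1; tmp = 3; acc = 6; (not (abs((7 * tmp)) > (tmp * tmp))) -> false; tmp = -36; acc = 5; return 5; agreement on 5.
Sweeping the whole domain (30 inputs) finds no disagreement.
verdict: equivalent


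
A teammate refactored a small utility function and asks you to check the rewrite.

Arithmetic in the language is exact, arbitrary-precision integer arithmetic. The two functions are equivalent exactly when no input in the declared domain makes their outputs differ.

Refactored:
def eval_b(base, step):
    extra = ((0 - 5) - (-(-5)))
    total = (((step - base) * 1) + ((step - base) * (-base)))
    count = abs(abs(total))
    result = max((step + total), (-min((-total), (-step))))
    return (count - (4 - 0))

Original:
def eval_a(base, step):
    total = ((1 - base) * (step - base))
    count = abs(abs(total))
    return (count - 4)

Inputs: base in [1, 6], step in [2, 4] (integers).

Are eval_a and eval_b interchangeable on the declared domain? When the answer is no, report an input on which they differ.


Behavior is preserved: although arithmetic usage differs, constant usage differs, statement counts differ, local variable names differ, min/max/abs usage differs, the outputs never diverge.
Spot check at base=6, step=3 — eval_a: total=15, then count=15, then returns 11. eval_b: extra=-10, then total=15, then count=15, then result=18, then returns 11. Both give 11.
Sweeping the whole domain (18 inputs) finds no disagreement.
verdict: equivalent


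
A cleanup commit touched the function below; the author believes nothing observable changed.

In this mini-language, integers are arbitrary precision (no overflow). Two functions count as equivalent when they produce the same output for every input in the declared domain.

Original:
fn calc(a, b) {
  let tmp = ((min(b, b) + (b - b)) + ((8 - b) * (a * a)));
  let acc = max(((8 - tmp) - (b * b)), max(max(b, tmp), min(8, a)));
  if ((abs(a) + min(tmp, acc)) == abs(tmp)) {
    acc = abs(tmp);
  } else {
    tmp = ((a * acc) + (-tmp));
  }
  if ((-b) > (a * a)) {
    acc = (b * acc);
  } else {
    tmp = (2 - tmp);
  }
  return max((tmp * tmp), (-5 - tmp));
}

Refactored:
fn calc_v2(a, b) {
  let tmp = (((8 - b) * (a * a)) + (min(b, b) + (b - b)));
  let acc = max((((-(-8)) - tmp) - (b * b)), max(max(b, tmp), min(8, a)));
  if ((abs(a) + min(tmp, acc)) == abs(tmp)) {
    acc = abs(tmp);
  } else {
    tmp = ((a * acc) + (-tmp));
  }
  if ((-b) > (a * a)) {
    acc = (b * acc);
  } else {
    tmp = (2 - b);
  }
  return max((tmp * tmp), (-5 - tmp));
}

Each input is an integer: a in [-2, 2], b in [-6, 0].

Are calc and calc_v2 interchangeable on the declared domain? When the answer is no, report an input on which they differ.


Take a=-2, b=-4.
calc: tmp=44, then acc=44, then ((abs(a) + min(tmp, acc)) == abs(tmp)) is false, then tmp=-132, then ((-b) > (a * a)) is false, then tmp=134, then returns 17956
calc_v2: tmp=44, then acc=44, then ((abs(a) + min(tmp, acc)) == abs(tmp)) is false, then tmp=-132, then ((-b) > (a * a)) is false, then tmp=6, then returns 36
17956 != 36, so the rewrite changes behavior.
verdict: not equivalent; witness: a=-2, b=-4


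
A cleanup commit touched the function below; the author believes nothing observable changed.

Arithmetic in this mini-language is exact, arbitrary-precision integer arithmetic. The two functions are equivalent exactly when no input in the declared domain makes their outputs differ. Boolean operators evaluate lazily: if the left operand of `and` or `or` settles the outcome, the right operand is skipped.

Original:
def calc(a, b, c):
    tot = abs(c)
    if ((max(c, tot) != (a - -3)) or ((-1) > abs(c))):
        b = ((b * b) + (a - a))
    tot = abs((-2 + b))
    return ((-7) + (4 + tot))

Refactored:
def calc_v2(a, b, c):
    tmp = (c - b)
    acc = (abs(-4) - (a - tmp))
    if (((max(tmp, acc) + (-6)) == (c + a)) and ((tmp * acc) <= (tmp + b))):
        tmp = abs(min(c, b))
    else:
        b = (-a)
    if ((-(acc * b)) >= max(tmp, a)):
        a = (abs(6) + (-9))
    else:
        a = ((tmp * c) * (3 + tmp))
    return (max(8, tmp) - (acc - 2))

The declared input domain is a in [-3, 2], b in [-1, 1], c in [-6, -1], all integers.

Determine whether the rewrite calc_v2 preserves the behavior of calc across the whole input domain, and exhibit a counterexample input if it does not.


Consider the input a=-3, b=-1, c=-6.
calc: tot = 6; ((max(c, tot) != (a - -3)) or ((-1) > abs(c))) -> true; b = 1; tot = 1; return -2
calc_v2: tmp = -5; acc = 2; (((max(tmp, acc) + (-6)) == (c + a)) and ((tmp * acc) <= (tmp + b))) -> false; b = 3; ((-(acc * b)) >= max(tmp, a)) -> false; a = -60; return 8
-2 vs 8 — the two versions disagree here.
verdict: not equivalent; witness: a=-3, b=-1, c=-6


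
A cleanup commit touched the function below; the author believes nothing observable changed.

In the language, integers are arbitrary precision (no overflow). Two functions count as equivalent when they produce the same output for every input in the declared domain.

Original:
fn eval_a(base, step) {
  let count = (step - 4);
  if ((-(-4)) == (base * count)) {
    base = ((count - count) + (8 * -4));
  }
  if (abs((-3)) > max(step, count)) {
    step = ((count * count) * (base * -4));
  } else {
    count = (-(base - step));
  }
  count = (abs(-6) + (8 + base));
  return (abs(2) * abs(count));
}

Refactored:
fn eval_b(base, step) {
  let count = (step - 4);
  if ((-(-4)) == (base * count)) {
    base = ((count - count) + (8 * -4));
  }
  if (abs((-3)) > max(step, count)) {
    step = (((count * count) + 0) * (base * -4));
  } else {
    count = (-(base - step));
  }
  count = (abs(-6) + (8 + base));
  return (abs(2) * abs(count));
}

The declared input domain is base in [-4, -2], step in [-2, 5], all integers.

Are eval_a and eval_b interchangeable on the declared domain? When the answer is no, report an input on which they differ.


Differences: constant usage differs; also arithmetic usage differs — yet all 24 inputs agree.
verdict: equivalent


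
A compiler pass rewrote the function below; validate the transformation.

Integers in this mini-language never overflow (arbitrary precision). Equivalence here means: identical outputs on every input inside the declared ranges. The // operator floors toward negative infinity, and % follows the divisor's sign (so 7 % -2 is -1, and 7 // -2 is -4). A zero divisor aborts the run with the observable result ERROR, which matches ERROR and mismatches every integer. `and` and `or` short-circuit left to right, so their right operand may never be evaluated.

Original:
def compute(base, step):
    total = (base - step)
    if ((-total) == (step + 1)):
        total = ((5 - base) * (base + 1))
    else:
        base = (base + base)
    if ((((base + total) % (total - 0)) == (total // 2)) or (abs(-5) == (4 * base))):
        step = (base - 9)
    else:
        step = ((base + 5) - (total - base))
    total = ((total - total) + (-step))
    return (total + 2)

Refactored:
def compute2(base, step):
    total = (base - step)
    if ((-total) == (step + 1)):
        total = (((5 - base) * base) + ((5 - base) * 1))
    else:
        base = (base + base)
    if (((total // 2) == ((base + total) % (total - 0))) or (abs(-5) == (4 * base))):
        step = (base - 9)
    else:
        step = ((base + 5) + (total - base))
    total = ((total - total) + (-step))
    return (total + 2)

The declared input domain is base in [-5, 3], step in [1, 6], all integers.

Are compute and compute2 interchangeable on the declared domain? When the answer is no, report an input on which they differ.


These are not equivalent — on base=-5, step=1 the outputs split (11 vs 3).
compute: total = -6; ((-total) == (step + 1)) -> false; base = -10; ((((base + total) % (total - 0)) == (total // 2)) or (abs(-5) == (4 * base))) -> false; step = -9; total = 9; return 11
compute2: total = -6; ((-total) == (step + 1)) -> false; base = -10; (((total // 2) == ((base + total) % (total - 0))) or (abs(-5) == (4 * base))) -> false; step = -1; total = 1; return 3
verdict: not equivalent; witness: base=-5, step=1


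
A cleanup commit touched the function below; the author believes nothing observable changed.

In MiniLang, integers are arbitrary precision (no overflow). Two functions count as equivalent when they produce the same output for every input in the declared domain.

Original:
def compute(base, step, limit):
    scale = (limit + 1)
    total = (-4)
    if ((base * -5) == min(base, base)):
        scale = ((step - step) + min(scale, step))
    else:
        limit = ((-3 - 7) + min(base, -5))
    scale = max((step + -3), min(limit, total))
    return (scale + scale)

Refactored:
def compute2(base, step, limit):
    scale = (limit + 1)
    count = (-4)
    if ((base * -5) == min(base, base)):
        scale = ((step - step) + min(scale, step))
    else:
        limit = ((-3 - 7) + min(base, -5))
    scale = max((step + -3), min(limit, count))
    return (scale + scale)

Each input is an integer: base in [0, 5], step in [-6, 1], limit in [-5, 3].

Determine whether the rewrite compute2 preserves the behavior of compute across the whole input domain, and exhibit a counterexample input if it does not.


The two are interchangeable: local variable names differ, and every declared input agrees.
One worked example (base=4, step=0, limit=-3) — compute: scale = -2; total = -4; ((base * -5) == min(base, base)) -> false; limit = -15; scale = -3; return -6; compute2: scale = -2; count = -4; ((base * -5) == min(base, base)) -> false; limit = -15; scale = -3; return -6; agreement on -6.
Every one of the 432 inputs gives matching results.
verdict: equivalent


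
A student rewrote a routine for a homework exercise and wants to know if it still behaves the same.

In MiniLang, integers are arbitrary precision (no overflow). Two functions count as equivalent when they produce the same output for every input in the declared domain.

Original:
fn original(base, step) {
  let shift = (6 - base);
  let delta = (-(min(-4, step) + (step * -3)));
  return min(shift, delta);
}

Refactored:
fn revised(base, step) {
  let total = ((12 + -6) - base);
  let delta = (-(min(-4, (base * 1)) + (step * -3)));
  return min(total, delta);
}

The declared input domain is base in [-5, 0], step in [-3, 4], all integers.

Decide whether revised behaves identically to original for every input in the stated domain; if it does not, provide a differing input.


Try base=-5, step=-3.
original: shift=11, then delta=-5, then returns -5
revised: total=11, then delta=-4, then returns -4
-5 != -4, so the rewrite changes behavior.
verdict: not equivalent; witness: base=-5, step=-3


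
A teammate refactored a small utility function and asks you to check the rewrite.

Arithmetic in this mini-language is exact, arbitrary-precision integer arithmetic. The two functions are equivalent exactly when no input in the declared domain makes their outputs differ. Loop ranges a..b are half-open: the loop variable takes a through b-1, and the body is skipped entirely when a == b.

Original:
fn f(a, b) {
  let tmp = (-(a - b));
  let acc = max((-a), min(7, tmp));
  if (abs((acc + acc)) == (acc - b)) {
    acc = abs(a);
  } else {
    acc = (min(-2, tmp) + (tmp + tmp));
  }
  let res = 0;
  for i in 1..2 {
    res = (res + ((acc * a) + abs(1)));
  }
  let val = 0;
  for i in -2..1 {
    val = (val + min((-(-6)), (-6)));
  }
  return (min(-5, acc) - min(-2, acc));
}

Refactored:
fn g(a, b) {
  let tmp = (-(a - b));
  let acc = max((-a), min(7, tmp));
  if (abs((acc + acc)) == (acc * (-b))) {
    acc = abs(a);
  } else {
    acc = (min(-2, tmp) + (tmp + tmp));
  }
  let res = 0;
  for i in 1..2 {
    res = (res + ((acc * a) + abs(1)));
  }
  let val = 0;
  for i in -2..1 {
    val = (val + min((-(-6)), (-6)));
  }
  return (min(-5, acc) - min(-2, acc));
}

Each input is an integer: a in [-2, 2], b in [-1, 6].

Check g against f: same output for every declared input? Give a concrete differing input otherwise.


Take a=0, b=-1.
f: tmp := -1 | acc := 0 | (abs((acc + acc)) == (acc - b)): false | acc := -4 | res := 0 | iter i=1: | res := 1 | val := 0 | iter i=-2: | val := -6 | iter i=-1: | val := -12 | iter i=0: | val := -18 | result -1
g: tmp := -1 | acc := 0 | (abs((acc + acc)) == (acc * (-b))): true | acc := 0 | res := 0 | iter i=1: | res := 1 | val := 0 | iter i=-2: | val := -6 | iter i=-1: | val := -12 | iter i=0: | val := -18 | result -3
-1 against -3: the behavior changed.
verdict: not equivalent; witness: a=0, b=-1


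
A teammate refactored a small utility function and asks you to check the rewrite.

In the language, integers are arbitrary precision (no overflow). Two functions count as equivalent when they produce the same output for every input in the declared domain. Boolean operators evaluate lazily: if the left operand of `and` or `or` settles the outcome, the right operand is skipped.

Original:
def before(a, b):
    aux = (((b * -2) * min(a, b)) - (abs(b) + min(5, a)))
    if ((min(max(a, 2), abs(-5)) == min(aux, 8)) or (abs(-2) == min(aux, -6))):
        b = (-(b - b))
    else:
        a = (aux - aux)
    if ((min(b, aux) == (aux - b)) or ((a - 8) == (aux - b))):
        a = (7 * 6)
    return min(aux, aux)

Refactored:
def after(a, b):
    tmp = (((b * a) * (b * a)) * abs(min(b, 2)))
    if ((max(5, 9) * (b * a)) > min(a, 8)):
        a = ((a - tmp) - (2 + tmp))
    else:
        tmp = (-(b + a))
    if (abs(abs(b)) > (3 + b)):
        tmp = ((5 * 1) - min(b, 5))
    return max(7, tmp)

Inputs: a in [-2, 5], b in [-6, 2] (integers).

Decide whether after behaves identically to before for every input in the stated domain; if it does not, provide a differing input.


Input a=-2, b=-6: -76 from before versus 11 from after.
verdict: not equivalent; witness: a=-2, b=-6


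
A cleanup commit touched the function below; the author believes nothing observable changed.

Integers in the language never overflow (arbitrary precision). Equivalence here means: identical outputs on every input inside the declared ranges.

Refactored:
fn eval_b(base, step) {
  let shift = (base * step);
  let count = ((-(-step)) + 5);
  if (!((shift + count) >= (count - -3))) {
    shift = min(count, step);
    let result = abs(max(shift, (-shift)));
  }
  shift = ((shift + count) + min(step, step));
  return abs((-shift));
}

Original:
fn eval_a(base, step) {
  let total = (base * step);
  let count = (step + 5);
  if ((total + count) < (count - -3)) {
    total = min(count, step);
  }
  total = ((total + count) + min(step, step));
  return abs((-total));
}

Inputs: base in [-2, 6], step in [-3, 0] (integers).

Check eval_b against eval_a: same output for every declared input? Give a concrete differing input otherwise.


The two are interchangeable: boolean connective usage differs, plus statement counts differ, plus comparison usage differs, plus min/max/abs usage differs, plus local variable names differ, and every declared input agrees.
One worked example (base=6, step=0) — eval_a: total = 0; count = 5; ((total + count) < (count - -3)) -> true; total = 0; total = 5; return 5; eval_b: shift = 0; count = 5; (!((shift + count) >= (count - -3))) -> true; shift = 0; result = 0; shift = 5; return 5; agreement on 5.
Every one of the 36 inputs gives matching results.
verdict: equivalent


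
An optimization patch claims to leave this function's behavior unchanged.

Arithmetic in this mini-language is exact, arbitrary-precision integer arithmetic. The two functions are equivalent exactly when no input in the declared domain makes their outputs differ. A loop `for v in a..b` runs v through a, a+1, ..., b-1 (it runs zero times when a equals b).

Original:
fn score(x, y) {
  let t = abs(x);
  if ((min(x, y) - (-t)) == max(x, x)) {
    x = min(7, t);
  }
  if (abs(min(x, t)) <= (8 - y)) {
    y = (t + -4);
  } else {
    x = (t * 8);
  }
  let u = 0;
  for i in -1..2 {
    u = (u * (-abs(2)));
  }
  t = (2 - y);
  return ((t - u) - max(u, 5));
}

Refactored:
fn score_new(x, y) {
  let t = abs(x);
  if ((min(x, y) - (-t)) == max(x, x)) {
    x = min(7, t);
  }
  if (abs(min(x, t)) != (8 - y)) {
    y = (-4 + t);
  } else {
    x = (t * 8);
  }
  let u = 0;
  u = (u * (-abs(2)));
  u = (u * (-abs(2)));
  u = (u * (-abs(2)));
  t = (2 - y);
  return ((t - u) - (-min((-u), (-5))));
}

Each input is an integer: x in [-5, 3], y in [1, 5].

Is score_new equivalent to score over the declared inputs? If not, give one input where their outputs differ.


Evaluate both at x=-5, y=3.
score: t=5, then ((min(x, y) - (-t)) == max(x, x)) is false, then (abs(min(x, t)) <= (8 - y)) is true, then y=1, then u=0, then (i=-1), then u=0, then (i=0), then u=0, then (i=1), then u=0, then t=1, then returns -4
score_new: t=5, then ((min(x, y) - (-t)) == max(x, x)) is false, then (abs(min(x, t)) != (8 - y)) is false, then x=40, then u=0, then u=0, then u=0, then u=0, then t=-1, then returns -6
-4 against -6: the behavior changed.
verdict: not equivalent; witness: x=-5, y=3


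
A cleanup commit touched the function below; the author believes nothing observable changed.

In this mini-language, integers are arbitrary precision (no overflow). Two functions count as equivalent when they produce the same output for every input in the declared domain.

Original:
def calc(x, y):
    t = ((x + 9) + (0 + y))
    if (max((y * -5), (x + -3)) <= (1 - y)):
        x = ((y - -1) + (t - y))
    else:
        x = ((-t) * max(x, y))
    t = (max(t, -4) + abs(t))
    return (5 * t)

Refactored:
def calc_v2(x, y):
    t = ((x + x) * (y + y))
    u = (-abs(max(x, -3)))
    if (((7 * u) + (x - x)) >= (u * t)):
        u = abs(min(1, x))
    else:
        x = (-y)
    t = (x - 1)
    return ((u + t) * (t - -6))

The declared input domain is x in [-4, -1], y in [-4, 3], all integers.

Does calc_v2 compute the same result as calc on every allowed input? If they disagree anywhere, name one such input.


Consider the input x=-4, y=-4.
calc: t becomes 1; next (max((y * -5), (x + -3)) <= (1 - y)) evaluates to false; next x becomes 4; next t becomes 2; next final value 10
calc_v2: t becomes 64; next u becomes -3; next (((7 * u) + (x - x)) >= (u * t)) evaluates to true; next u becomes 4; next t becomes -5; next final value -1
10 != -1, so the rewrite changes behavior.
verdict: not equivalent; witness: x=-4, y=-4


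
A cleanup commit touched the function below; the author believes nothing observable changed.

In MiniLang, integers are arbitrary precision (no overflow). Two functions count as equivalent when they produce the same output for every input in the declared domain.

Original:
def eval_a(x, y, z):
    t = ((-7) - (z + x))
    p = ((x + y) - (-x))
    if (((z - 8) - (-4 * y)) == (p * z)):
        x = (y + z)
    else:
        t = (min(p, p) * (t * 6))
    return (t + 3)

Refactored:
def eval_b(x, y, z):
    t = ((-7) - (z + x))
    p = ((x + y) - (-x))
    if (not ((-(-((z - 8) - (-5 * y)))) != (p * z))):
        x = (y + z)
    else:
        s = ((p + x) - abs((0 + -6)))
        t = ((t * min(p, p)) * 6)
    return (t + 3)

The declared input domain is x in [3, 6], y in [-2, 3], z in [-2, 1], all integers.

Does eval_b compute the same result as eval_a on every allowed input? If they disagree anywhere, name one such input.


There is a counterexample at x=3, y=2, z=0: -7 on one side, -477 on the other.
eval_a: t := -10 | p := 8 | (((z - 8) - (-4 * y)) == (p * z)): true | x := 2 | result -7
eval_b: t := -10 | p := 8 | (not ((-(-((z - 8) - (-5 * y)))) != (p * z))): false | s := 5 | t := -480 | result -477
verdict: not equivalent; witness: x=3, y=2, z=0


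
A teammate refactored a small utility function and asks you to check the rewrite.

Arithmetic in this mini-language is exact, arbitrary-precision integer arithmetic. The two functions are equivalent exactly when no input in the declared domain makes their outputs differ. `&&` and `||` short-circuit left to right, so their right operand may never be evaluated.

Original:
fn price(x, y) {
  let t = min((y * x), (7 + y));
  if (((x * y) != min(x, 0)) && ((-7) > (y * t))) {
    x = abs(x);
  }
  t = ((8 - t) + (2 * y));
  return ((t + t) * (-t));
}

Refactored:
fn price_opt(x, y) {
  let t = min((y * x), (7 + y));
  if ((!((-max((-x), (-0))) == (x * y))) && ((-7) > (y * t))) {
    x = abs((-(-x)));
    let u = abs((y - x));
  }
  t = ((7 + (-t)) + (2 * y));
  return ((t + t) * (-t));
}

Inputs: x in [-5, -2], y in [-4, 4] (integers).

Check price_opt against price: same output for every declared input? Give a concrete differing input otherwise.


There is a counterexample at x=-5, y=-4: -18 on one side, -32 on the other.
price: t becomes 3; next (((x * y) != min(x, 0)) && ((-7) > (y * t))) evaluates to true; next x becomes 5; next t becomes -3; next final value -18
price_opt: t becomes 3; next ((!((-max((-x), (-0))) == (x * y))) && ((-7) > (y * t))) evaluates to true; next x becomes 5; next u becomes 9; next t becomes -4; next final value -32
verdict: not equivalent; witness: x=-5, y=-4


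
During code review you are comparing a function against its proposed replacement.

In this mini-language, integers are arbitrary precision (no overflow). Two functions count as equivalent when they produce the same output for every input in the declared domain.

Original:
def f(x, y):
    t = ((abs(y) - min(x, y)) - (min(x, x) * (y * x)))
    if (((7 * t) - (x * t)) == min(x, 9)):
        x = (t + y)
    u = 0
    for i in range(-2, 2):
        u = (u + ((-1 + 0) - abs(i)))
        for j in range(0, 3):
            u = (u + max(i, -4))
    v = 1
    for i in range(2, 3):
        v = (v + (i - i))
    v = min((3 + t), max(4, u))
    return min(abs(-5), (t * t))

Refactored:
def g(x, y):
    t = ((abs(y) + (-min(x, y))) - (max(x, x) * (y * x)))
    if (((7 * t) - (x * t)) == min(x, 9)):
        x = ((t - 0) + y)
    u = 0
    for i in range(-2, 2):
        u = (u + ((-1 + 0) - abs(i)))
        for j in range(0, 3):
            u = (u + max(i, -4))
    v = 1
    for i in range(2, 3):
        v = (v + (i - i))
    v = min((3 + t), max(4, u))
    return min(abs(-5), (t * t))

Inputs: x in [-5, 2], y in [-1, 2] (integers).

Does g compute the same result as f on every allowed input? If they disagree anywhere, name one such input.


The one real change (`min(x, x)` became `max(x, x)`) has no effect anywhere in the declared ranges.
One worked example (x=-5, y=2) — f: t = -43; (((7 * t) - (x * t)) == min(x, 9)) -> false; u = 0; [i=-2]; u = -3; [j=0]; u = -5; [j=1]; u = -7; [j=2]; u = -9; [i=-1]; u = -11; [j=0]; u = -12; [j=1]; u = -13; [j=2]; u = -14; [i=0]; u = -15; [j=0]; u = -15; [j=1]; u = -15; [j=2]; u = -15; [i=1]; u = -17; [j=0]; u = -16; [j=1]; u = -15; [j=2]; u = -14; v = 1; [i=2]; v = 1; v = -40; return 5; g: t = -43; (((7 * t) - (x * t)) == min(x, 9)) -> false; u = 0; [i=-2]; u = -3; [j=0]; u = -5; [j=1]; u = -7; [j=2]; u = -9; [i=-1]; u = -11; [j=0]; u = -12; [j=1]; u = -13; [j=2]; u = -14; [i=0]; u = -15; [j=0]; u = -15; [j=1]; u = -15; [j=2]; u = -15; [i=1]; u = -17; [j=0]; u = -16; [j=1]; u = -15; [j=2]; u = -14; v = 1; [i=2]; v = 1; v = -40; return 5; agreement on 5.
Every one of the 32 inputs gives matching results.
verdict: equivalent
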